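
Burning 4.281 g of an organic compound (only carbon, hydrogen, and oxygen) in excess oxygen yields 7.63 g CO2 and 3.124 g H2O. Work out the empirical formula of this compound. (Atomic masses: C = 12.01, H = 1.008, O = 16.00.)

C3H6O2

mol C = 7.63 / 44.01 = 0.1734; mass C = 0.1734 × 12.01 = 2.082 g
mol H = 2 × (3.124 / 18.02) = 0.3467; mass H = 0.3467 × 1.008 = 0.3495 g
mass O = 4.281 − (2.432) = 1.849 g → mol O = 0.1156
Divide by the smallest (0.1156 mol O): C 1.500, H 3.000, O 1.000
Scaling by 2: C 3.00, H 6.00, O 2.00 → C3H6O2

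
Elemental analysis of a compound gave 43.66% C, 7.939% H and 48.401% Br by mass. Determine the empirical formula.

C6H13Br

Assume 100 g: 43.66 g C, 7.939 g H, 48.401 g Br.
n(C) = 43.66/12.01 = 3.635, n(H) = 7.939/1.008 = 7.876, n(Br) = 48.401/79.90 = 0.6058
Divide by the smallest (0.6058 mol Br): C 6.001, H 13.002, Br 1.000
≈ 6:13:1 → C6H13Br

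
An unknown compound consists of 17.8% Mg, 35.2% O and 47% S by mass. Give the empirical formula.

Assume 100 g: 17.8 g Mg, 35.2 g O, 47 g S.
Mg: 17.8 g ÷ 24.31 g/mol = 0.7322 mol
O: 35.2 g ÷ 16.00 g/mol = 2.2 mol
S: 47 g ÷ 32.07 g/mol = 1.466 mol
Smallest is Mg at 0.7322 mol; normalising gives Mg 1.000, O 3.005, S 2.002
→ MgO3S2

MgO3S2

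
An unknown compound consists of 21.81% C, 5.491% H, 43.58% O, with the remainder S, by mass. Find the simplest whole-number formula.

C2H6O3S

Assume 100 g: 21.81 g C, 5.491 g H, 43.58 g O, 29.119 g S.
Moles — C: 21.81 / 12.01 = 1.816 mol; H: 5.491 / 1.008 = 5.447 mol; O: 43.58 / 16.00 = 2.724 mol; S: 29.119 / 32.07 = 0.908 mol
Smallest is S at 0.908 mol; normalising gives C 2.000, H 5.999, O 3.000, S 1.000
Ratio ≈ 2:6:3:1, so the empirical formula is C2H6O3S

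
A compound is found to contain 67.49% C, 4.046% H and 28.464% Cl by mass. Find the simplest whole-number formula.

C7H5Cl

Assume 100 g: 67.49 g C, 4.046 g H, 28.464 g Cl.
n(C) = 67.49/12.01 = 5.619, n(H) = 4.046/1.008 = 4.014, n(Cl) = 28.464/35.45 = 0.8029
Ratios (÷ 0.8029): C 6.999, H 4.999, Cl 1.000
Ratio ≈ 7:5:1, so the empirical formula is C7H5Cl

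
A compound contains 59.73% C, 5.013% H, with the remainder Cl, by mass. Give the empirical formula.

Assume 100 g: 59.73 g C, 5.013 g H, 35.257 g Cl.
C: 59.73 g ÷ 12.01 g/mol = 4.973 mol
H: 5.013 g ÷ 1.008 g/mol = 4.973 mol
Cl: 35.257 g ÷ 35.45 g/mol = 0.9946 mol
Divide by the smallest (0.9946 mol Cl): C 5.001, H 5.000, Cl 1.000
≈ 5:5:1 → C5H5Cl

C5H5Cl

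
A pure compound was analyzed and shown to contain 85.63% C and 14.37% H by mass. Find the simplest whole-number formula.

Assume 100 g: 85.63 g C, 14.37 g H.
Moles — C: 85.63 / 12.01 = 7.13 mol; H: 14.37 / 1.008 = 14.26 mol
Ratios (÷ 7.13): C 1.000, H 1.999
Ratio ≈ 1:2, so the empirical formula is CH2

CH2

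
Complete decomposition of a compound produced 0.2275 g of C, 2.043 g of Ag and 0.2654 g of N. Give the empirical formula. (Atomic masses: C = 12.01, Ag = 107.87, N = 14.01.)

n(C) = 0.2275/12.01 = 0.01894, n(Ag) = 2.043/107.87 = 0.01894, n(N) = 0.2654/14.01 = 0.01894
Divide by the smallest (0.01894 mol Ag): C 1.000, Ag 1.000, N 1.000
≈ 1:1:1 → CAgN

CAgN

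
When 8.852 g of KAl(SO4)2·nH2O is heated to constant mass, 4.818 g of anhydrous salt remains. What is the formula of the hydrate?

KAl(SO4)2·12H2O

Mass of water lost = 8.852 − 4.818 = 4.034 g → 4.034 / 18.02 = 0.2239 mol H2O
Molar mass of KAl(SO4)2 = 258.22 g/mol → mol KAl(SO4)2 = 4.818 / 258.22 = 0.01866
n = 0.2239 / 0.01866 = 12.00 ≈ 12 → KAl(SO4)2·12H2O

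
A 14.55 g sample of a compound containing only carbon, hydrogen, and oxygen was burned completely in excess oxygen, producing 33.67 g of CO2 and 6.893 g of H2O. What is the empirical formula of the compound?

mol C = 33.67 / 44.01 = 0.7651; mass C = 0.7651 × 12.01 = 9.188 g
mol H = 2 × (6.893 / 18.02) = 0.7650; mass H = 0.7650 × 1.008 = 0.7712 g
mass O = 14.55 − (9.959) = 4.591 g → mol O = 0.2869
Ratios (÷ 0.2869): C 2.667, H 2.666, O 1.000
×3: C 8.00, H 8.00, O 3.00 → C8H8O3

C8H8O3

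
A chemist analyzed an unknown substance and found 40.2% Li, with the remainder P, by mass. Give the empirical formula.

Li3P

Assume 100 g: 40.2 g Li, 59.8 g P.
Moles — Li: 40.2 / 6.94 = 5.793 mol; P: 59.8 / 30.97 = 1.931 mol
Ratios (÷ 1.931): Li 3.000, P 1.000
≈ 3:1 → Li3P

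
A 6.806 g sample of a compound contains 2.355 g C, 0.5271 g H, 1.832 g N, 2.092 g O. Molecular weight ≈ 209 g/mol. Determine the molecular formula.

Moles — C: 2.355 / 12.01 = 0.1961 mol; H: 0.5271 / 1.008 = 0.5229 mol; N: 1.832 / 14.01 = 0.1308 mol; O: 2.092 / 16.00 = 0.1308 mol
Smallest is O at 0.1308 mol; normalising gives C 1.500, H 3.999, N 1.000, O 1.000
×2: C 3.00, H 8.00, N 2.00, O 2.00 → C3H8N2O2
Empirical-formula mass = 104.11 g/mol
n = 209 / 104.11 = 2.01 ≈ 2
Molecular formula = (C3H8N2O2)×2 = C6H16N4O4

C6H16N4O4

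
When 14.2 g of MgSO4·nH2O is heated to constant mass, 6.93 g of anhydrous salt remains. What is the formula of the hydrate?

MgSO4·7H2O

Mass of water lost = 14.2 − 6.93 = 7.27 g → 7.27 / 18.02 = 0.4034 mol H2O
Molar mass of MgSO4 = 120.38 g/mol → mol MgSO4 = 6.93 / 120.38 = 0.05757
n = 0.4034 / 0.05757 = 7.01 ≈ 7 → MgSO4·7H2O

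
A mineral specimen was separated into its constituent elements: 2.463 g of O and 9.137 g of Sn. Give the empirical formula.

Moles — O: 2.463 / 16.00 = 0.1539 mol; Sn: 9.137 / 118.71 = 0.07697 mol
Ratios (÷ 0.07697): O 2.000, Sn 1.000
≈ 2:1 → O2Sn

O2Sn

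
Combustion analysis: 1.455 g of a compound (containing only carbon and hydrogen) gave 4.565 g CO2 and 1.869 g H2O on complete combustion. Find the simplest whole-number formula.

mol C = 4.565 / 44.01 = 0.1037; mass C = 0.1037 × 12.01 = 1.246 g
mol H = 2 × (1.869 / 18.02) = 0.2074; mass H = 0.2074 × 1.008 = 0.2091 g
Smallest is C at 0.1037 mol; normalising gives C 1.000, H 2.000
Ratio ≈ 1:2, so the empirical formula is CH2

CH2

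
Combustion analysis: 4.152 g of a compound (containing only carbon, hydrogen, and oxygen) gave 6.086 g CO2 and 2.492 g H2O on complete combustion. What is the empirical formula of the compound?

CH2O

mol C = 6.086 / 44.01 = 0.1383; mass C = 0.1383 × 12.01 = 1.661 g
mol H = 2 × (2.492 / 18.02) = 0.2766; mass H = 0.2766 × 1.008 = 0.2788 g
mass O = 4.152 − (1.940) = 2.212 g → mol O = 0.1383
Smallest is O at 0.1383 mol; normalising gives C 1.000, H 2.000, O 1.000
≈ 1:2:1 → CH2O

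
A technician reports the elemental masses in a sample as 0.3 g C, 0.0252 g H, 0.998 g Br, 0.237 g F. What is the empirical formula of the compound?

C2H2BrF

n(C) = 0.3/12.01 = 0.02498, n(H) = 0.0252/1.008 = 0.025, n(Br) = 0.998/79.90 = 0.01249, n(F) = 0.237/19.00 = 0.01247
Divide by the smallest (0.01247 mol F): C 2.003, H 2.004, Br 1.001, F 1.000
→ C2H2BrF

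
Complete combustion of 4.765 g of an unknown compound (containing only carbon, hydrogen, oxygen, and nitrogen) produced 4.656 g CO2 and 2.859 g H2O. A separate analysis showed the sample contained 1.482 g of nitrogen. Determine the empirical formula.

CH3NO

mol C = 4.656 / 44.01 = 0.1058; mass C = 0.1058 × 12.01 = 1.271 g
mol H = 2 × (2.859 / 18.02) = 0.3173; mass H = 0.3173 × 1.008 = 0.3199 g
mol N = 1.482 / 14.01 = 0.1058
mass O = 4.765 − (3.072) = 1.693 g → mol O = 0.1058
Ratios (÷ 0.1058): C 1.000, H 3.000, N 1.000, O 1.000
→ CH3NO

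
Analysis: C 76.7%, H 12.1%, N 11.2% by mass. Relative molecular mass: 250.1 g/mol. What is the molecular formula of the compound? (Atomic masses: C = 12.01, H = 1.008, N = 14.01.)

Assume 100 g: 76.7 g C, 12.1 g H, 11.2 g N.
n(C) = 76.7/12.01 = 6.386, n(H) = 12.1/1.008 = 12, n(N) = 11.2/14.01 = 0.7994
Ratios (÷ 0.7994): C 7.989, H 15.016, N 1.000
→ C8H15N
Empirical-formula mass = 125.21 g/mol
n = 250.1 / 125.21 = 2.00 ≈ 2
Molecular formula = (C8H15N)×2 = C16H30N2

C16H30N2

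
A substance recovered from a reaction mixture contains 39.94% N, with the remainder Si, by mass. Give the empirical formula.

N4Si3

Assume 100 g: 39.94 g N, 60.06 g Si.
Moles — N: 39.94 / 14.01 = 2.851 mol; Si: 60.06 / 28.09 = 2.138 mol
Divide by the smallest (2.138 mol Si): N 1.333, Si 1.000
Scaling by 3: N 4.00, Si 3.00 → N4Si3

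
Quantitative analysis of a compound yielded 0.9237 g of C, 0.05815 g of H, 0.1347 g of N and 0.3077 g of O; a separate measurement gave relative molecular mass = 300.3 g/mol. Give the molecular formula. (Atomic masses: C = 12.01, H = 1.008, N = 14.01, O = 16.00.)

C16H12N2O4

Moles — C: 0.9237 / 12.01 = 0.07691 mol; H: 0.05815 / 1.008 = 0.05769 mol; N: 0.1347 / 14.01 = 0.009615 mol; O: 0.3077 / 16.00 = 0.01923 mol
Smallest is N at 0.009615 mol; normalising gives C 7.999, H 6.000, N 1.000, O 2.000
≈ 8:6:1:2 → C8H6NO2
Empirical-formula mass = 148.14 g/mol
n = 300.3 / 148.14 = 2.03 ≈ 2
Molecular formula = (C8H6NO2)×2 = C16H12N2O4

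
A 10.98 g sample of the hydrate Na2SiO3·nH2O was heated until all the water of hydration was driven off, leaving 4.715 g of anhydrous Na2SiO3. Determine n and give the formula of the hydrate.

Mass of water lost = 10.98 − 4.715 = 6.265 g → 6.265 / 18.02 = 0.3477 mol H2O
Molar mass of Na2SiO3 = 122.07 g/mol → mol Na2SiO3 = 4.715 / 122.07 = 0.03863
n = 0.3477 / 0.03863 = 9.00 ≈ 9 → Na2SiO3·9H2O

Na2SiO3·9H2O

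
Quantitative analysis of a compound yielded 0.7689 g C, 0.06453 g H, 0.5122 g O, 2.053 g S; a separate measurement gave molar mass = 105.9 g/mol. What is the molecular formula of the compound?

C2H2OS2

n(C) = 0.7689/12.01 = 0.06402, n(H) = 0.06453/1.008 = 0.06402, n(O) = 0.5122/16.00 = 0.03201, n(S) = 2.053/32.07 = 0.06402
Smallest is O at 0.03201 mol; normalising gives C 2.000, H 2.000, O 1.000, S 2.000
Ratio ≈ 2:2:1:2, so the empirical formula is C2H2OS2
Empirical-formula mass = 106.18 g/mol
n = 105.9 / 106.18 = 1.00 ≈ 1
Molecular formula = empirical formula = C2H2OS2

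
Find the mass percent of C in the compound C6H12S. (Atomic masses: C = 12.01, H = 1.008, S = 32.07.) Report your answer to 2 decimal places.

62.00%

Molar mass = 6(12.01) + 12(1.008) + 1(32.07) = 116.226 g/mol
Mass of C per mole = 6 × 12.01 = 72.060 g
% C = 72.060 / 116.226 × 100 = 62.00%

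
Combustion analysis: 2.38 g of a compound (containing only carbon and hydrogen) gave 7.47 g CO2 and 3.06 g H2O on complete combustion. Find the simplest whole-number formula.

mol C = 7.47 / 44.01 = 0.1697; mass C = 0.1697 × 12.01 = 2.039 g
mol H = 2 × (3.06 / 18.02) = 0.3396; mass H = 0.3396 × 1.008 = 0.3423 g
Ratios (÷ 0.1697): C 1.000, H 2.001
Ratio ≈ 1:2, so the empirical formula is CH2

CH2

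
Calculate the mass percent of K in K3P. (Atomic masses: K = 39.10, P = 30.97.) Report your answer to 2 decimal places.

Molar mass = 3(39.10) + 1(30.97) = 148.270 g/mol
Mass of K per mole = 3 × 39.10 = 117.300 g
% K = 117.300 / 148.270 × 100 = 79.11%

79.11%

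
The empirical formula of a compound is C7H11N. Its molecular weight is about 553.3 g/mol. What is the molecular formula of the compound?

C35H55N5

Empirical-formula mass = 109.17 g/mol
n = 553.3 / 109.17 = 5.07 ≈ 5
Molecular formula = (C7H11N)5 = C35H55N5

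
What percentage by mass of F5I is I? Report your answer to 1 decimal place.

Molar mass = 5(19.00) + 1(126.90) = 221.900 g/mol
Mass of I per mole = 1 × 126.90 = 126.900 g
% I = 126.900 / 221.900 × 100 = 57.2%

57.2%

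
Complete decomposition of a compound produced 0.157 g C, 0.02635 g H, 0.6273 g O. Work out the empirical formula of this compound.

n(C) = 0.157/12.01 = 0.01307, n(H) = 0.02635/1.008 = 0.02614, n(O) = 0.6273/16.00 = 0.03921
Smallest is C at 0.01307 mol; normalising gives C 1.000, H 2.000, O 2.999
→ CH2O3

CH2O3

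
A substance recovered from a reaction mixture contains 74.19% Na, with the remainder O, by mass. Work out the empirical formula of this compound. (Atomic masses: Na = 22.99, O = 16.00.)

Assume 100 g: 74.19 g Na, 25.81 g O.
n(Na) = 74.19/22.99 = 3.227, n(O) = 25.81/16.00 = 1.613
Divide by the smallest (1.613 mol O): Na 2.000, O 1.000
→ Na2O

Na2O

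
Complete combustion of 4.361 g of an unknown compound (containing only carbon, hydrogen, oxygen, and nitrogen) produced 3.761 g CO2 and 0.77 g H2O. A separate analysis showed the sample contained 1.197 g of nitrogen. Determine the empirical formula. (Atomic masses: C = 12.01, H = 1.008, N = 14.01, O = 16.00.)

C2H2N2O3

mol C = 3.761 / 44.01 = 0.08546; mass C = 0.08546 × 12.01 = 1.026 g
mol H = 2 × (0.77 / 18.02) = 0.08546; mass H = 0.08546 × 1.008 = 0.08614 g
mol N = 1.197 / 14.01 = 0.08544
mass O = 4.361 − (2.309) = 2.052 g → mol O = 0.1282
Smallest is N at 0.08544 mol; normalising gives C 1.000, H 1.000, N 1.000, O 1.501
Multiply by 2: C 2.00, H 2.00, N 2.00, O 3.00 → C2H2N2O3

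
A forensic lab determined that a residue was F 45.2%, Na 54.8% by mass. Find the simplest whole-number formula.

Assume 100 g: 45.2 g F, 54.8 g Na.
F: 45.2 g ÷ 19.00 g/mol = 2.379 mol
Na: 54.8 g ÷ 22.99 g/mol = 2.384 mol
Smallest is F at 2.379 mol; normalising gives F 1.000, Na 1.002
→ FNa

FNa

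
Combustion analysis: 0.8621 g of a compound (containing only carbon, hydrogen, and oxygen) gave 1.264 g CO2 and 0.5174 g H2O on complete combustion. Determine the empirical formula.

CH2O

mol C = 1.264 / 44.01 = 0.02872; mass C = 0.02872 × 12.01 = 0.3449 g
mol H = 2 × (0.5174 / 18.02) = 0.05743; mass H = 0.05743 × 1.008 = 0.05788 g
mass O = 0.8621 − (0.4028) = 0.4593 g → mol O = 0.02870
Smallest is O at 0.0287 mol; normalising gives C 1.001, H 2.001, O 1.000
≈ 1:2:1 → CH2O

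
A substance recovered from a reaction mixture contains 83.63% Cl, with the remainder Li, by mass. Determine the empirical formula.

ClLi

Assume 100 g: 83.63 g Cl, 16.37 g Li.
n(Cl) = 83.63/35.45 = 2.359, n(Li) = 16.37/6.94 = 2.359
Smallest is Li at 2.359 mol; normalising gives Cl 1.000, Li 1.000
Ratio ≈ 1:1, so the empirical formula is ClLi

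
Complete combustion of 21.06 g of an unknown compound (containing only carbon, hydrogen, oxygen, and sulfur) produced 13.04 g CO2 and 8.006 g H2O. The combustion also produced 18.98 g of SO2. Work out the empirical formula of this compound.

mol C = 13.04 / 44.01 = 0.2963; mass C = 0.2963 × 12.01 = 3.559 g
mol H = 2 × (8.006 / 18.02) = 0.8886; mass H = 0.8886 × 1.008 = 0.8957 g
mol S = 18.98 / 64.07 = 0.2962; mass S = 9.500 g
mass O = 21.06 − (13.95) = 7.105 g → mol O = 0.4441
Divide by the smallest (0.2962 mol S): C 1.000, H 3.000, O 1.499, S 1.000
Multiply by 2: C 2.00, H 6.00, O 3.00, S 2.00 → C2H6O3S2

C2H6O3S2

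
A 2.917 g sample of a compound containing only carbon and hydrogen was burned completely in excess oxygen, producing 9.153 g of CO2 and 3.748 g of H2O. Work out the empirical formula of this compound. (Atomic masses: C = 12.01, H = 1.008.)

CH2

mol C = 9.153 / 44.01 = 0.2080; mass C = 0.2080 × 12.01 = 2.498 g
mol H = 2 × (3.748 / 18.02) = 0.4160; mass H = 0.4160 × 1.008 = 0.4193 g
Smallest is C at 0.208 mol; normalising gives C 1.000, H 2.000
→ CH2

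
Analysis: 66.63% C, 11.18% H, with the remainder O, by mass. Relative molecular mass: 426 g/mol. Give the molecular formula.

Assume 100 g: 66.63 g C, 11.18 g H, 22.19 g O.
Moles — C: 66.63 / 12.01 = 5.548 mol; H: 11.18 / 1.008 = 11.09 mol; O: 22.19 / 16.00 = 1.387 mol
Smallest is O at 1.387 mol; normalising gives C 4.000, H 7.997, O 1.000
≈ 4:8:1 → C4H8O
Empirical-formula mass = 72.10 g/mol
n = 426 / 72.10 = 5.91 ≈ 6
Molecular formula = (C4H8O)×6 = C24H48O6

C24H48O6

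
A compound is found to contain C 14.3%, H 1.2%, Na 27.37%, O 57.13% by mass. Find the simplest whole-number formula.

CHNaO3

Assume 100 g: 14.3 g C, 1.2 g H, 27.37 g Na, 57.13 g O.
n(C) = 14.3/12.01 = 1.191, n(H) = 1.2/1.008 = 1.19, n(Na) = 27.37/22.99 = 1.191, n(O) = 57.13/16.00 = 3.571
Ratios (÷ 1.19): C 1.000, H 1.000, Na 1.000, O 2.999
≈ 1:1:1:3 → CHNaO3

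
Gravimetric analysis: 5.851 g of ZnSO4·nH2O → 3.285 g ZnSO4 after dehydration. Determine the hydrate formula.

ZnSO4·7H2O

Mass of water lost = 5.851 − 3.285 = 2.566 g → 2.566 / 18.02 = 0.1424 mol H2O
Molar mass of ZnSO4 = 161.45 g/mol → mol ZnSO4 = 3.285 / 161.45 = 0.02035
n = 0.1424 / 0.02035 = 7.00 ≈ 7 → ZnSO4·7H2O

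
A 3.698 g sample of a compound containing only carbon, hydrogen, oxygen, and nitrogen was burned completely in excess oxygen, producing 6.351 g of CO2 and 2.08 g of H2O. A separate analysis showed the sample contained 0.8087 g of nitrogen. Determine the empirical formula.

C5H8N2O2

mol C = 6.351 / 44.01 = 0.1443; mass C = 0.1443 × 12.01 = 1.733 g
mol H = 2 × (2.08 / 18.02) = 0.2309; mass H = 0.2309 × 1.008 = 0.2327 g
mol N = 0.8087 / 14.01 = 0.05772
mass O = 3.698 − (2.775) = 0.9235 g → mol O = 0.05772
Divide by the smallest (0.05772 mol O): C 2.500, H 4.000, N 1.000, O 1.000
Scaling by 2: C 5.00, H 8.00, N 2.00, O 2.00 → C5H8N2O2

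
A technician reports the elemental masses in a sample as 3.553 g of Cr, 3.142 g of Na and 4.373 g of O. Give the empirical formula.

CrNa2O4

n(Cr) = 3.553/52.00 = 0.06833, n(Na) = 3.142/22.99 = 0.1367, n(O) = 4.373/16.00 = 0.2733
Ratios (÷ 0.06833): Cr 1.000, Na 2.000, O 4.000
→ CrNa2O4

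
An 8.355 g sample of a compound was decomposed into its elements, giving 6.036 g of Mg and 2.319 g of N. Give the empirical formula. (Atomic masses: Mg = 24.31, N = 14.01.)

Mg3N2

Mg: 6.036 g ÷ 24.31 g/mol = 0.2483 mol
N: 2.319 g ÷ 14.01 g/mol = 0.1655 mol
Divide by the smallest (0.1655 mol N): Mg 1.500, N 1.000
×2: Mg 3.00, N 2.00 → Mg3N2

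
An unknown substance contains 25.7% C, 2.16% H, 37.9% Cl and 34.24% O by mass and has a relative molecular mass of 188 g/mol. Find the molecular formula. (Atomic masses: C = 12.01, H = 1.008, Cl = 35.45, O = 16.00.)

Assume 100 g: 25.7 g C, 2.16 g H, 37.9 g Cl, 34.24 g O.
Moles — C: 25.7 / 12.01 = 2.14 mol; H: 2.16 / 1.008 = 2.143 mol; Cl: 37.9 / 35.45 = 1.069 mol; O: 34.24 / 16.00 = 2.14 mol
Smallest is Cl at 1.069 mol; normalising gives C 2.002, H 2.004, Cl 1.000, O 2.002
Ratio ≈ 2:2:1:2, so the empirical formula is C2H2ClO2
Empirical-formula mass = 93.49 g/mol
n = 188 / 93.49 = 2.01 ≈ 2
Molecular formula = (C2H2ClO2)×2 = C4H4Cl2O4

C4H4Cl2O4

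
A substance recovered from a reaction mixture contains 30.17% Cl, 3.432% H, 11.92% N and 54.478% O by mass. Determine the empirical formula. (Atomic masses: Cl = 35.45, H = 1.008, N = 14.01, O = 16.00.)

ClH4NO4

Assume 100 g: 30.17 g Cl, 3.432 g H, 11.92 g N, 54.478 g O.
Moles — Cl: 30.17 / 35.45 = 0.8511 mol; H: 3.432 / 1.008 = 3.405 mol; N: 11.92 / 14.01 = 0.8508 mol; O: 54.478 / 16.00 = 3.405 mol
Smallest is N at 0.8508 mol; normalising gives Cl 1.000, H 4.002, N 1.000, O 4.002
→ ClH4NO4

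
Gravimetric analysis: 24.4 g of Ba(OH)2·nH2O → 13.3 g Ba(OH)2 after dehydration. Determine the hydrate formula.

Ba(OH)2·8H2O

Mass of water lost = 24.4 − 13.3 = 11.1 g → 11.1 / 18.02 = 0.616 mol H2O
Molar mass of Ba(OH)2 = 171.35 g/mol → mol Ba(OH)2 = 13.3 / 171.35 = 0.07762
n = 0.616 / 0.07762 = 7.94 ≈ 8 → Ba(OH)2·8H2O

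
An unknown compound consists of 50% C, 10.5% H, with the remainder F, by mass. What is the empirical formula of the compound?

C2H5F

Assume 100 g: 50 g C, 10.5 g H, 39.5 g F.
Moles — C: 50 / 12.01 = 4.163 mol; H: 10.5 / 1.008 = 10.42 mol; F: 39.5 / 19.00 = 2.079 mol
Smallest is F at 2.079 mol; normalising gives C 2.003, H 5.011, F 1.000
≈ 2:5:1 → C2H5F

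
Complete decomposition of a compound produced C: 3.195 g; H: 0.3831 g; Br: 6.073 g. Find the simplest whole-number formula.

C: 3.195 g ÷ 12.01 g/mol = 0.266 mol
H: 0.3831 g ÷ 1.008 g/mol = 0.3801 mol
Br: 6.073 g ÷ 79.90 g/mol = 0.07601 mol
Ratios (÷ 0.07601): C 3.500, H 5.000, Br 1.000
Scaling by 2: C 7.00, H 10.00, Br 2.00 → C7H10Br2

C7H10Br2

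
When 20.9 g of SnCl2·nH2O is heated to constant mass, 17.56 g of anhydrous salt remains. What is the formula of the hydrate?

Mass of water lost = 20.9 − 17.56 = 3.34 g → 3.34 / 18.02 = 0.1853 mol H2O
Molar mass of SnCl2 = 189.61 g/mol → mol SnCl2 = 17.56 / 189.61 = 0.09261
n = 0.1853 / 0.09261 = 2.00 ≈ 2 → SnCl2·2H2O

SnCl2·2H2O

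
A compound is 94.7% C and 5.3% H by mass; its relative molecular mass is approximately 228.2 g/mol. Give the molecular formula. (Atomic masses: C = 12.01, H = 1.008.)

Assume 100 g: 94.7 g C, 5.3 g H.
Moles — C: 94.7 / 12.01 = 7.885 mol; H: 5.3 / 1.008 = 5.258 mol
Smallest is H at 5.258 mol; normalising gives C 1.500, H 1.000
Scaling by 2: C 3.00, H 2.00 → C3H2
Empirical-formula mass = 38.05 g/mol
n = 228.2 / 38.05 = 6.00 ≈ 6
Molecular formula = (C3H2)×6 = C18H12

C18H12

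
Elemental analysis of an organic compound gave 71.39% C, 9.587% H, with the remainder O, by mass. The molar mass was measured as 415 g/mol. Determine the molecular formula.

Assume 100 g: 71.39 g C, 9.587 g H, 19.023 g O.
n(C) = 71.39/12.01 = 5.944, n(H) = 9.587/1.008 = 9.511, n(O) = 19.023/16.00 = 1.189
Ratios (÷ 1.189): C 5.000, H 8.000, O 1.000
→ C5H8O
Empirical-formula mass = 84.11 g/mol
n = 415 / 84.11 = 4.93 ≈ 5
Molecular formula = (C5H8O)×5 = C25H40O5

C25H40O5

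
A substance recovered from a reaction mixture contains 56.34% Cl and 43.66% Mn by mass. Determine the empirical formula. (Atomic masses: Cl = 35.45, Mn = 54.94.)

Cl2Mn

Assume 100 g: 56.34 g Cl, 43.66 g Mn.
n(Cl) = 56.34/35.45 = 1.589, n(Mn) = 43.66/54.94 = 0.7947
Divide by the smallest (0.7947 mol Mn): Cl 2.000, Mn 1.000
Ratio ≈ 2:1, so the empirical formula is Cl2Mn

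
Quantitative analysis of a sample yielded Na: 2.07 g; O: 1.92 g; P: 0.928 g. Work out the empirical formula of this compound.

n(Na) = 2.07/22.99 = 0.09004, n(O) = 1.92/16.00 = 0.12, n(P) = 0.928/30.97 = 0.02996
Smallest is P at 0.02996 mol; normalising gives Na 3.005, O 4.005, P 1.000
Ratio ≈ 3:4:1, so the empirical formula is Na3O4P

Na3O4P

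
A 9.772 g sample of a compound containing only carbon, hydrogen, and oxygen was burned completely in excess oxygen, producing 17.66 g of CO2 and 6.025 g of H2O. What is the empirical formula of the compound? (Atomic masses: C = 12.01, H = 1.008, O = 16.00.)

mol C = 17.66 / 44.01 = 0.4013; mass C = 0.4013 × 12.01 = 4.819 g
mol H = 2 × (6.025 / 18.02) = 0.6687; mass H = 0.6687 × 1.008 = 0.6741 g
mass O = 9.772 − (5.493) = 4.279 g → mol O = 0.2674
Smallest is O at 0.2674 mol; normalising gives C 1.501, H 2.501, O 1.000
Multiply by 2: C 3.00, H 5.00, O 2.00 → C3H5O2

C3H5O2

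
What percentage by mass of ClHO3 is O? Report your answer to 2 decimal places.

56.83%

Molar mass = 1(35.45) + 1(1.008) + 3(16.00) = 84.458 g/mol
Mass of O per mole = 3 × 16.00 = 48.000 g
% O = 48.000 / 84.458 × 100 = 56.83%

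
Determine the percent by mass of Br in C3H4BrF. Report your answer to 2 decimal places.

Molar mass = 3(12.01) + 4(1.008) + 1(79.90) + 1(19.00) = 138.962 g/mol
Mass of Br per mole = 1 × 79.90 = 79.900 g
% Br = 79.900 / 138.962 × 100 = 57.50%

57.50%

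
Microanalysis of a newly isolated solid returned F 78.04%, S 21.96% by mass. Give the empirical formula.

Assume 100 g: 78.04 g F, 21.96 g S.
n(F) = 78.04/19.00 = 4.107, n(S) = 21.96/32.07 = 0.6848
Divide by the smallest (0.6848 mol S): F 5.998, S 1.000
Ratio ≈ 6:1, so the empirical formula is F6S

F6S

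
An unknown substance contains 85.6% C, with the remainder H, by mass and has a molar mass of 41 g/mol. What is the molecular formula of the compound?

C3H6

Assume 100 g: 85.6 g C, 14.4 g H.
C: 85.6 g ÷ 12.01 g/mol = 7.127 mol
H: 14.4 g ÷ 1.008 g/mol = 14.29 mol
Divide by the smallest (7.127 mol C): C 1.000, H 2.004
Ratio ≈ 1:2, so the empirical formula is CH2
Empirical-formula mass = 14.03 g/mol
n = 41 / 14.03 = 2.92 ≈ 3
Molecular formula = (CH2)×3 = C3H6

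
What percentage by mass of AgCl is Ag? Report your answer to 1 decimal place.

75.3%

Molar mass = 1(107.87) + 1(35.45) = 143.320 g/mol
Mass of Ag per mole = 1 × 107.87 = 107.870 g
% Ag = 107.870 / 143.320 × 100 = 75.3%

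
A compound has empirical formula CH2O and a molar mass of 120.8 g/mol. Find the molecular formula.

C4H8O4

Empirical-formula mass = 30.03 g/mol
n = 120.8 / 30.03 = 4.02 ≈ 4
Molecular formula = (CH2O)4 = C4H8O4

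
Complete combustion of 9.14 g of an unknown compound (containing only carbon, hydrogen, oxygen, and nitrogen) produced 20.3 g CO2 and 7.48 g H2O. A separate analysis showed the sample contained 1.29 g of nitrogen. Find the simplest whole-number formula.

mol C = 20.3 / 44.01 = 0.4613; mass C = 0.4613 × 12.01 = 5.540 g
mol H = 2 × (7.48 / 18.02) = 0.8302; mass H = 0.8302 × 1.008 = 0.8368 g
mol N = 1.29 / 14.01 = 0.09208
mass O = 9.14 − (7.667) = 1.473 g → mol O = 0.09209
Smallest is N at 0.09208 mol; normalising gives C 5.009, H 9.016, N 1.000, O 1.000
Ratio ≈ 5:9:1:1, so the empirical formula is C5H9NO

C5H9NO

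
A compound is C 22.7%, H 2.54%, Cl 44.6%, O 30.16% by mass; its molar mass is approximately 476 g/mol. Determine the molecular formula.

Assume 100 g: 22.7 g C, 2.54 g H, 44.6 g Cl, 30.16 g O.
n(C) = 22.7/12.01 = 1.89, n(H) = 2.54/1.008 = 2.52, n(Cl) = 44.6/35.45 = 1.258, n(O) = 30.16/16.00 = 1.885
Smallest is Cl at 1.258 mol; normalising gives C 1.502, H 2.003, Cl 1.000, O 1.498
Scaling by 2: C 3.00, H 4.01, Cl 2.00, O 3.00 → C3H4Cl2O3
Empirical-formula mass = 158.96 g/mol
n = 476 / 158.96 = 2.99 ≈ 3
Molecular formula = (C3H4Cl2O3)×3 = C9H12Cl6O9

C9H12Cl6O9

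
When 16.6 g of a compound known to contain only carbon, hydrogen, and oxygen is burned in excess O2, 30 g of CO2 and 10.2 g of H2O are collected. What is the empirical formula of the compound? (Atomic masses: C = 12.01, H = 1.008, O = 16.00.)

mol C = 30 / 44.01 = 0.6817; mass C = 0.6817 × 12.01 = 8.187 g
mol H = 2 × (10.2 / 18.02) = 1.132; mass H = 1.132 × 1.008 = 1.141 g
mass O = 16.6 − (9.328) = 7.272 g → mol O = 0.4545
Divide by the smallest (0.4545 mol O): C 1.500, H 2.491, O 1.000
Scaling by 2: C 3.00, H 4.98, O 2.00 → C3H5O2

C3H5O2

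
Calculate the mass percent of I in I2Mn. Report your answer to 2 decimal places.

Molar mass = 2(126.90) + 1(54.94) = 308.740 g/mol
Mass of I per mole = 2 × 126.90 = 253.800 g
% I = 253.800 / 308.740 × 100 = 82.21%

82.21%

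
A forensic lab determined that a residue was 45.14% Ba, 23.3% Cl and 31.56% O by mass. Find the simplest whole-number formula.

Assume 100 g: 45.14 g Ba, 23.3 g Cl, 31.56 g O.
n(Ba) = 45.14/137.33 = 0.3287, n(Cl) = 23.3/35.45 = 0.6573, n(O) = 31.56/16.00 = 1.972
Smallest is Ba at 0.3287 mol; normalising gives Ba 1.000, Cl 2.000, O 6.001
→ BaCl2O6

BaCl2O6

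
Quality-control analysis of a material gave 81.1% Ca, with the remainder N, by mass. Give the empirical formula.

Ca3N2

Assume 100 g: 81.1 g Ca, 18.9 g N.
Ca: 81.1 g ÷ 40.08 g/mol = 2.023 mol
N: 18.9 g ÷ 14.01 g/mol = 1.349 mol
Ratios (÷ 1.349): Ca 1.500, N 1.000
×2: Ca 3.00, N 2.00 → Ca3N2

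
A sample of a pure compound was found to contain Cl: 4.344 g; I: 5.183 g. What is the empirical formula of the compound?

Cl3I

Moles — Cl: 4.344 / 35.45 = 0.1225 mol; I: 5.183 / 126.90 = 0.04084 mol
Smallest is I at 0.04084 mol; normalising gives Cl 3.000, I 1.000
Ratio ≈ 3:1, so the empirical formula is Cl3I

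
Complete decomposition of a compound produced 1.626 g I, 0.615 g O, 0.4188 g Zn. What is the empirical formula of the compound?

I2O6Zn

Moles — I: 1.626 / 126.90 = 0.01281 mol; O: 0.615 / 16.00 = 0.03844 mol; Zn: 0.4188 / 65.38 = 0.006406 mol
Ratios (÷ 0.006406): I 2.000, O 6.001, Zn 1.000
Ratio ≈ 2:6:1, so the empirical formula is I2O6Zn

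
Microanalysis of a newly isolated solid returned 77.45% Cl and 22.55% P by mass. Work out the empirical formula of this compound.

Assume 100 g: 77.45 g Cl, 22.55 g P.
Moles — Cl: 77.45 / 35.45 = 2.185 mol; P: 22.55 / 30.97 = 0.7281 mol
Smallest is P at 0.7281 mol; normalising gives Cl 3.001, P 1.000
≈ 3:1 → Cl3P

Cl3P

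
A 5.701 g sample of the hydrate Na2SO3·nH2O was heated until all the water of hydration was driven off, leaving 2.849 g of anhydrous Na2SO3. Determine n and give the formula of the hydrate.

Mass of water lost = 5.701 − 2.849 = 2.852 g → 2.852 / 18.02 = 0.1583 mol H2O
Molar mass of Na2SO3 = 126.05 g/mol → mol Na2SO3 = 2.849 / 126.05 = 0.0226
n = 0.1583 / 0.0226 = 7.00 ≈ 7 → Na2SO3·7H2O

Na2SO3·7H2O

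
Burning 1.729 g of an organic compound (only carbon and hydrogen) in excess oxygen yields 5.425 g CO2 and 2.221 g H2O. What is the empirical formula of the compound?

CH2

mol C = 5.425 / 44.01 = 0.1233; mass C = 0.1233 × 12.01 = 1.480 g
mol H = 2 × (2.221 / 18.02) = 0.2465; mass H = 0.2465 × 1.008 = 0.2485 g
Smallest is C at 0.1233 mol; normalising gives C 1.000, H 2.000
→ CH2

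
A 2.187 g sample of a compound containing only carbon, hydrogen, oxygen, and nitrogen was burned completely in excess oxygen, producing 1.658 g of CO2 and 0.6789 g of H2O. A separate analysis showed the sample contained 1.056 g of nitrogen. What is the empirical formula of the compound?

CH2N2O

mol C = 1.658 / 44.01 = 0.03767; mass C = 0.03767 × 12.01 = 0.4525 g
mol H = 2 × (0.6789 / 18.02) = 0.07535; mass H = 0.07535 × 1.008 = 0.07595 g
mol N = 1.056 / 14.01 = 0.07537
mass O = 2.187 − (1.584) = 0.6026 g → mol O = 0.03766
Smallest is O at 0.03766 mol; normalising gives C 1.000, H 2.001, N 2.001, O 1.000
→ CH2N2O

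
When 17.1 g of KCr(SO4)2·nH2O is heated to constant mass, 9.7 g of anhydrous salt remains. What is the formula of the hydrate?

Mass of water lost = 17.1 − 9.7 = 7.4 g → 7.4 / 18.02 = 0.4107 mol H2O
Molar mass of KCr(SO4)2 = 283.24 g/mol → mol KCr(SO4)2 = 9.7 / 283.24 = 0.03425
n = 0.4107 / 0.03425 = 11.99 ≈ 12 → KCr(SO4)2·12H2O

KCr(SO4)2·12H2O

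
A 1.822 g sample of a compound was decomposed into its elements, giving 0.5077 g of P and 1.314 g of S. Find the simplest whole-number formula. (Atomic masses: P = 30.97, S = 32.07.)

n(P) = 0.5077/30.97 = 0.01639, n(S) = 1.314/32.07 = 0.04097
Divide by the smallest (0.01639 mol P): P 1.000, S 2.499
Scaling by 2: P 2.00, S 5.00 → P2S5

P2S5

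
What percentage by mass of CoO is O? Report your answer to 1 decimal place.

Molar mass = 1(58.93) + 1(16.00) = 74.930 g/mol
Mass of O per mole = 1 × 16.00 = 16.000 g
% O = 16.000 / 74.930 × 100 = 21.4%

21.4%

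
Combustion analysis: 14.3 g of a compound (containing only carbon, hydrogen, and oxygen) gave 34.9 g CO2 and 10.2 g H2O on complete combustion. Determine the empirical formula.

C7H10O2

mol C = 34.9 / 44.01 = 0.7930; mass C = 0.7930 × 12.01 = 9.524 g
mol H = 2 × (10.2 / 18.02) = 1.132; mass H = 1.132 × 1.008 = 1.141 g
mass O = 14.3 − (10.67) = 3.635 g → mol O = 0.2272
Smallest is O at 0.2272 mol; normalising gives C 3.491, H 4.983, O 1.000
Multiply by 2: C 6.98, H 9.97, O 2.00 → C7H10O2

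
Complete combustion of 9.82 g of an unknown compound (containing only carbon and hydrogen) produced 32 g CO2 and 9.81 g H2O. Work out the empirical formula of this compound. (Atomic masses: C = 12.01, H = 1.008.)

C2H3

mol C = 32 / 44.01 = 0.7271; mass C = 0.7271 × 12.01 = 8.733 g
mol H = 2 × (9.81 / 18.02) = 1.089; mass H = 1.089 × 1.008 = 1.098 g
Divide by the smallest (0.7271 mol C): C 1.000, H 1.497
×2: C 2.00, H 2.99 → C2H3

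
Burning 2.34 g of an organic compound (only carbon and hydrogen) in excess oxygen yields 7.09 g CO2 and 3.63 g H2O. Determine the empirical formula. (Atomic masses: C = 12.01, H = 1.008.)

C2H5

mol C = 7.09 / 44.01 = 0.1611; mass C = 0.1611 × 12.01 = 1.935 g
mol H = 2 × (3.63 / 18.02) = 0.4029; mass H = 0.4029 × 1.008 = 0.4061 g
Divide by the smallest (0.1611 mol C): C 1.000, H 2.501
Scaling by 2: C 2.00, H 5.00 → C2H5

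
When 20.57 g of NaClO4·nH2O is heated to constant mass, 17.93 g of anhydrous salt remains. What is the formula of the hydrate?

Mass of water lost = 20.57 − 17.93 = 2.64 g → 2.64 / 18.02 = 0.1465 mol H2O
Molar mass of NaClO4 = 122.44 g/mol → mol NaClO4 = 17.93 / 122.44 = 0.1464
n = 0.1465 / 0.1464 = 1.00 ≈ 1 → NaClO4·H2O

NaClO4·H2O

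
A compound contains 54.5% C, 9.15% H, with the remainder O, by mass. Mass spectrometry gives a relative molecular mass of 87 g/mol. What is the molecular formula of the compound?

Assume 100 g: 54.5 g C, 9.15 g H, 36.35 g O.
C: 54.5 g ÷ 12.01 g/mol = 4.538 mol
H: 9.15 g ÷ 1.008 g/mol = 9.077 mol
O: 36.35 g ÷ 16.00 g/mol = 2.272 mol
Smallest is O at 2.272 mol; normalising gives C 1.997, H 3.996, O 1.000
Ratio ≈ 2:4:1, so the empirical formula is C2H4O
Empirical-formula mass = 44.05 g/mol
n = 87 / 44.05 = 1.97 ≈ 2
Molecular formula = (C2H4O)×2 = C4H8O2

C4H8O2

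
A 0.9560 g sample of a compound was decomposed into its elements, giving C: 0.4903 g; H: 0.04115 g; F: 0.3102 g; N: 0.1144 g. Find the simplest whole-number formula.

C5H5F2N

C: 0.4903 g ÷ 12.01 g/mol = 0.04082 mol
H: 0.04115 g ÷ 1.008 g/mol = 0.04082 mol
F: 0.3102 g ÷ 19.00 g/mol = 0.01633 mol
N: 0.1144 g ÷ 14.01 g/mol = 0.008166 mol
Divide by the smallest (0.008166 mol N): C 5.000, H 4.999, F 1.999, N 1.000
→ C5H5F2N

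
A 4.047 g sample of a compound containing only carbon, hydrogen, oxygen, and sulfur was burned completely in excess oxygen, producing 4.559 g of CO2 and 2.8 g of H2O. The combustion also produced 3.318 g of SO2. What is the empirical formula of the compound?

C2H6OS

mol C = 4.559 / 44.01 = 0.1036; mass C = 0.1036 × 12.01 = 1.244 g
mol H = 2 × (2.8 / 18.02) = 0.3108; mass H = 0.3108 × 1.008 = 0.3133 g
mol S = 3.318 / 64.07 = 0.05179; mass S = 1.661 g
mass O = 4.047 − (3.218) = 0.8288 g → mol O = 0.05180
Smallest is S at 0.05179 mol; normalising gives C 2.000, H 6.001, O 1.000, S 1.000
Ratio ≈ 2:6:1:1, so the empirical formula is C2H6OS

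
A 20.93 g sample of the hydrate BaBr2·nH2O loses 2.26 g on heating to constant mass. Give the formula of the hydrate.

BaBr2·2H2O

Mass of anhydrous BaBr2 = 20.93 − 2.26 = 18.67 g
mol H2O = 2.26 / 18.02 = 0.1254
Molar mass of BaBr2 = 297.13 g/mol → mol BaBr2 = 18.67 / 297.13 = 0.06283
n = 0.1254 / 0.06283 = 2.00 ≈ 2 → BaBr2·2H2O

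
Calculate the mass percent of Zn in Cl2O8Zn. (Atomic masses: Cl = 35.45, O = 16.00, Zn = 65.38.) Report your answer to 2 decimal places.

Molar mass = 2(35.45) + 8(16.00) + 1(65.38) = 264.280 g/mol
Mass of Zn per mole = 1 × 65.38 = 65.380 g
% Zn = 65.380 / 264.280 × 100 = 24.74%

24.74%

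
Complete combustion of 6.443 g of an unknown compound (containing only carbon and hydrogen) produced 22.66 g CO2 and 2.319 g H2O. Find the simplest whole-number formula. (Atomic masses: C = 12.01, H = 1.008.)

mol C = 22.66 / 44.01 = 0.5149; mass C = 0.5149 × 12.01 = 6.184 g
mol H = 2 × (2.319 / 18.02) = 0.2574; mass H = 0.2574 × 1.008 = 0.2594 g
Ratios (÷ 0.2574): C 2.000, H 1.000
≈ 2:1 → C2H

C2H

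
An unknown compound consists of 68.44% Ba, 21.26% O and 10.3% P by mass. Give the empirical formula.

Ba3O8P2

Assume 100 g: 68.44 g Ba, 21.26 g O, 10.3 g P.
Moles — Ba: 68.44 / 137.33 = 0.4984 mol; O: 21.26 / 16.00 = 1.329 mol; P: 10.3 / 30.97 = 0.3326 mol
Ratios (÷ 0.3326): Ba 1.498, O 3.995, P 1.000
×2: Ba 3.00, O 7.99, P 2.00 → Ba3O8P2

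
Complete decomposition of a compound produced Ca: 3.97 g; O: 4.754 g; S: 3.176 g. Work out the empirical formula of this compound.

CaO3S

n(Ca) = 3.97/40.08 = 0.09905, n(O) = 4.754/16.00 = 0.2971, n(S) = 3.176/32.07 = 0.09903
Smallest is S at 0.09903 mol; normalising gives Ca 1.000, O 3.000, S 1.000
→ CaO3S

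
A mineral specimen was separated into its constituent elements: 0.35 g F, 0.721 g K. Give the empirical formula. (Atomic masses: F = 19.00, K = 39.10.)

FK

n(F) = 0.35/19.00 = 0.01842, n(K) = 0.721/39.10 = 0.01844
Divide by the smallest (0.01842 mol F): F 1.000, K 1.001
→ FK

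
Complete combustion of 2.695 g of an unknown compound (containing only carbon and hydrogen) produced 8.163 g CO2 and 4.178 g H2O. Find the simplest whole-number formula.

C2H5

mol C = 8.163 / 44.01 = 0.1855; mass C = 0.1855 × 12.01 = 2.228 g
mol H = 2 × (4.178 / 18.02) = 0.4637; mass H = 0.4637 × 1.008 = 0.4674 g
Ratios (÷ 0.1855): C 1.000, H 2.500
×2: C 2.00, H 5.00 → C2H5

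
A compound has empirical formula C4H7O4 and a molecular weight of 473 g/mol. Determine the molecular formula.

Empirical-formula mass = 119.10 g/mol
n = 473 / 119.10 = 3.97 ≈ 4
Molecular formula = (C4H7O4)4 = C16H28O16

C16H28O16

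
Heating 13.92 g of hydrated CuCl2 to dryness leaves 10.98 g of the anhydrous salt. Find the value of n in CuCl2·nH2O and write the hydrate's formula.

CuCl2·2H2O

Mass of water lost = 13.92 − 10.98 = 2.94 g → 2.94 / 18.02 = 0.1632 mol H2O
Molar mass of CuCl2 = 134.45 g/mol → mol CuCl2 = 10.98 / 134.45 = 0.08167
n = 0.1632 / 0.08167 = 2.00 ≈ 2 → CuCl2·2H2O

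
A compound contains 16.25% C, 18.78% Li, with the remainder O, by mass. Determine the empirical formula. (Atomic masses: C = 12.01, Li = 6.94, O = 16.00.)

Assume 100 g: 16.25 g C, 18.78 g Li, 64.97 g O.
n(C) = 16.25/12.01 = 1.353, n(Li) = 18.78/6.94 = 2.706, n(O) = 64.97/16.00 = 4.061
Smallest is C at 1.353 mol; normalising gives C 1.000, Li 2.000, O 3.001
≈ 1:2:3 → CLi2O3

CLi2O3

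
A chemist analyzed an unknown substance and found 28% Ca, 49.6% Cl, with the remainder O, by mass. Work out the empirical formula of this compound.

CaCl2O2

Assume 100 g: 28 g Ca, 49.6 g Cl, 22.4 g O.
Moles — Ca: 28 / 40.08 = 0.6986 mol; Cl: 49.6 / 35.45 = 1.399 mol; O: 22.4 / 16.00 = 1.4 mol
Divide by the smallest (0.6986 mol Ca): Ca 1.000, Cl 2.003, O 2.004
≈ 1:2:2 → CaCl2O2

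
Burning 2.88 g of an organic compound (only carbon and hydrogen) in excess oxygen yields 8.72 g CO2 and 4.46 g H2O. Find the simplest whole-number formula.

C2H5

mol C = 8.72 / 44.01 = 0.1981; mass C = 0.1981 × 12.01 = 2.380 g
mol H = 2 × (4.46 / 18.02) = 0.4950; mass H = 0.4950 × 1.008 = 0.4990 g
Divide by the smallest (0.1981 mol C): C 1.000, H 2.498
Scaling by 2: C 2.00, H 5.00 → C2H5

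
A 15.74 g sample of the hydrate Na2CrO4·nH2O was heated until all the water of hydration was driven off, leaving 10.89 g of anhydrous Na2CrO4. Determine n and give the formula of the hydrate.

Na2CrO4·4H2O

Mass of water lost = 15.74 − 10.89 = 4.85 g → 4.85 / 18.02 = 0.2691 mol H2O
Molar mass of Na2CrO4 = 161.98 g/mol → mol Na2CrO4 = 10.89 / 161.98 = 0.06723
n = 0.2691 / 0.06723 = 4.00 ≈ 4 → Na2CrO4·4H2O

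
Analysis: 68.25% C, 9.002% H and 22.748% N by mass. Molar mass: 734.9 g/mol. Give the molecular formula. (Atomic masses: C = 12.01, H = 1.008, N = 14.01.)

Assume 100 g: 68.25 g C, 9.002 g H, 22.748 g N.
Moles — C: 68.25 / 12.01 = 5.683 mol; H: 9.002 / 1.008 = 8.931 mol; N: 22.748 / 14.01 = 1.624 mol
Ratios (÷ 1.624): C 3.500, H 5.500, N 1.000
Scaling by 2: C 7.00, H 11.00, N 2.00 → C7H11N2
Empirical-formula mass = 123.18 g/mol
n = 734.9 / 123.18 = 5.97 ≈ 6
Molecular formula = (C7H11N2)×6 = C42H66N12

C42H66N12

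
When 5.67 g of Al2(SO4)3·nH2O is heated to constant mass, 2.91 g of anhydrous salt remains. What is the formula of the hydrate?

Al2(SO4)3·18H2O

Mass of water lost = 5.67 − 2.91 = 2.76 g → 2.76 / 18.02 = 0.1532 mol H2O
Molar mass of Al2(SO4)3 = 342.17 g/mol → mol Al2(SO4)3 = 2.91 / 342.17 = 0.008505
n = 0.1532 / 0.008505 = 18.01 ≈ 18 → Al2(SO4)3·18H2O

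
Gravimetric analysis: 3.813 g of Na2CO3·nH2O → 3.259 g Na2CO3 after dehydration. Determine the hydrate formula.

Na2CO3·H2O

Mass of water lost = 3.813 − 3.259 = 0.554 g → 0.554 / 18.02 = 0.03074 mol H2O
Molar mass of Na2CO3 = 105.99 g/mol → mol Na2CO3 = 3.259 / 105.99 = 0.03075
n = 0.03074 / 0.03075 = 1.00 ≈ 1 → Na2CO3·H2O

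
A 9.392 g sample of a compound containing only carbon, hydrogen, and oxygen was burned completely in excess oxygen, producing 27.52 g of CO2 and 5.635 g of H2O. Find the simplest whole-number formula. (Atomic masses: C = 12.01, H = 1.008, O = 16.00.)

mol C = 27.52 / 44.01 = 0.6253; mass C = 0.6253 × 12.01 = 7.510 g
mol H = 2 × (5.635 / 18.02) = 0.6254; mass H = 0.6254 × 1.008 = 0.6304 g
mass O = 9.392 − (8.140) = 1.252 g → mol O = 0.07822
Ratios (÷ 0.07822): C 7.994, H 7.995, O 1.000
→ C8H8O

C8H8O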